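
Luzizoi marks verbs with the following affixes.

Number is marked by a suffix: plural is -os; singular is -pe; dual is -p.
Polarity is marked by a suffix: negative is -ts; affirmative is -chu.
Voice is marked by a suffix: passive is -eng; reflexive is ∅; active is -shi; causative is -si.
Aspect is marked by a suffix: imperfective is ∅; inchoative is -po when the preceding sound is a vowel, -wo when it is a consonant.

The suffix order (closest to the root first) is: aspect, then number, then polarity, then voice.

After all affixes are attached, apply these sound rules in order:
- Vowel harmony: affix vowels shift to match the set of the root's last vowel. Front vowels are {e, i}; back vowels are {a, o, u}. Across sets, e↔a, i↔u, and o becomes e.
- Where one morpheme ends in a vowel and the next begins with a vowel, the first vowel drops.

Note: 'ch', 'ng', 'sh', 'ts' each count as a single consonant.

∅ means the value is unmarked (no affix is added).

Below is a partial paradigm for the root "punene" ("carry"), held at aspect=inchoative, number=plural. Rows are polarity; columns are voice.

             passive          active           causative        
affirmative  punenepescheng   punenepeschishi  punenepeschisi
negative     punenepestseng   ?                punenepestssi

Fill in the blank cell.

punenepestsshi

Attach aspect inchoative -po (after vowel 'e') → punenepo.
Attach number plural -os → punenepoos.
Attach polarity negative -ts → punenepoosts.
Attach voice active -shi → punenepoostsshi.
Apply vowel harmony: punenepoostsshi → punenepeestsshi.
Apply vowel deletion: punenepeestsshi → punenepestsshi.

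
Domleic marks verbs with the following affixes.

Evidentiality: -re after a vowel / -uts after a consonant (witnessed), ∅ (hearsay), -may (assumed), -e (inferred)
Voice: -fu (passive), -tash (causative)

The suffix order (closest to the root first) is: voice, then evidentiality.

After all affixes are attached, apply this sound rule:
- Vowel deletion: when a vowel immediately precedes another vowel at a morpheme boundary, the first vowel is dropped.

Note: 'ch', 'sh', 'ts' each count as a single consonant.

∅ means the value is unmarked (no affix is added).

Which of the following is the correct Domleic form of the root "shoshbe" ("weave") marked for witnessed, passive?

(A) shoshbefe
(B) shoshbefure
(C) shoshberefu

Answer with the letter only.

B

Attach voice passive -fu → shoshbefu.
Attach evidentiality witnessed -re (after vowel 'u') → shoshbefure.
Vowel deletion: no change.
So the correct form is shoshbefure, option (B).
(C) shoshberefu is wrong: it has the affixes in the wrong order.
(A) shoshbefe is wrong: it uses inferred instead of witnessed for evidentiality.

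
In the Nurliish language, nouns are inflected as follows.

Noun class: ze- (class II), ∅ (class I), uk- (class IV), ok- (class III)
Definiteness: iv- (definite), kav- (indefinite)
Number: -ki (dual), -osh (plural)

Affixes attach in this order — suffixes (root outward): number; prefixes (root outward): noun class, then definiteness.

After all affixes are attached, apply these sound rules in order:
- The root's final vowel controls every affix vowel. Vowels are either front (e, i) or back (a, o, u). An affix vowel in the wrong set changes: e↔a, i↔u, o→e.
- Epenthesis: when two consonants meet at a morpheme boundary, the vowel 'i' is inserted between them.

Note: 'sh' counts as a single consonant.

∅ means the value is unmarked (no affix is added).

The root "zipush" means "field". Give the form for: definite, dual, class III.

uvokizipushiku

Attach noun class class III ok- → okzipush.
Attach definiteness definite iv- → ivokzipush.
Attach number dual -ki → ivokzipushki.
Apply vowel harmony: ivokzipushki → uvokzipushku.
Apply epenthesis: uvokzipushku → uvokizipushiku.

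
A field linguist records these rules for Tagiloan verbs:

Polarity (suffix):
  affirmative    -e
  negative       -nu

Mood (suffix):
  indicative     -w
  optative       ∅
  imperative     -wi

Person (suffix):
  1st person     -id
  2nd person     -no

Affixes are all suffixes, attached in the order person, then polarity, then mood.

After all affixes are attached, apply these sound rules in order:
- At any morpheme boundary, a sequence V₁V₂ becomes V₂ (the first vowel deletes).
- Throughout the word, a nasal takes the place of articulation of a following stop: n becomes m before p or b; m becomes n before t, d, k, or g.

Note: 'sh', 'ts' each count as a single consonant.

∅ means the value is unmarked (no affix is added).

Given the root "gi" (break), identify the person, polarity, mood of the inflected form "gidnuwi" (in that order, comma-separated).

1st person, negative, imperative

Segment: gi-id-nu-wi.
person: -id → 1st person.
polarity: -nu → negative.
mood: -wi → imperative.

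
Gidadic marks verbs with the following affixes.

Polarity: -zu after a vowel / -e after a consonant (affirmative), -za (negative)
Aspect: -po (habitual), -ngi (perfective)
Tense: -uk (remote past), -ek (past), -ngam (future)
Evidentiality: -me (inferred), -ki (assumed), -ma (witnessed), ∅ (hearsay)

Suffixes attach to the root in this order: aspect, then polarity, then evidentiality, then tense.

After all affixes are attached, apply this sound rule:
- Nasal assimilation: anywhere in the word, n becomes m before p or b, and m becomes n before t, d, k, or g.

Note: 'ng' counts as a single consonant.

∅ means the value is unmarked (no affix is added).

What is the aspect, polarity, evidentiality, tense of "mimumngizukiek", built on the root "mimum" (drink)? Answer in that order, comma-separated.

perfective, affirmative, assumed, past

Segment: mimum-ngi-zu-ki-ek.
aspect: -ngi → perfective.
polarity: -zu/e → affirmative.
evidentiality: -ki → assumed.
tense: -ek → past.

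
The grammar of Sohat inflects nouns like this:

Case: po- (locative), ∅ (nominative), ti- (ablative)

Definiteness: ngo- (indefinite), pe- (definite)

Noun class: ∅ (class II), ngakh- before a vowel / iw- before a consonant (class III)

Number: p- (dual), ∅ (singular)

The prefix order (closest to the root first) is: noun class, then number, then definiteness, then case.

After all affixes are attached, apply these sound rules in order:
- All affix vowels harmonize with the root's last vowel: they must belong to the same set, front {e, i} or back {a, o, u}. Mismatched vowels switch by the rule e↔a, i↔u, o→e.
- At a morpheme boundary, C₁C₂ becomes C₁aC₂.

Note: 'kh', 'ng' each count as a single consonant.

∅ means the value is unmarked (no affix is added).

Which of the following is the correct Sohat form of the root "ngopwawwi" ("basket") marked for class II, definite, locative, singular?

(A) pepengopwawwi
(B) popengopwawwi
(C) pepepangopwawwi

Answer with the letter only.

A

noun class = class II: zero marking, form stays ngopwawwi.
number = singular: zero marking, form stays ngopwawwi.
Attach definiteness definite pe- → pengopwawwi.
Attach case locative po- → popengopwawwi.
Apply vowel harmony: popengopwawwi → pepengopwawwi.
Epenthesis: no change.
So the correct form is pepengopwawwi, option (A).
(C) pepepangopwawwi is wrong: it uses dual instead of singular for number.
(B) popengopwawwi is wrong: it fails to apply the sound rule(s).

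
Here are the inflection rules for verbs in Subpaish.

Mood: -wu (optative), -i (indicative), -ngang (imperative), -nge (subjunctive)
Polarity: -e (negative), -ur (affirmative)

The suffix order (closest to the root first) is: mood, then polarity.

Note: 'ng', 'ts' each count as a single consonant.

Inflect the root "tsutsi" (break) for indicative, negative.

Attach mood indicative -i → tsutsii.
Attach polarity negative -e → tsutsiie.

tsutsiie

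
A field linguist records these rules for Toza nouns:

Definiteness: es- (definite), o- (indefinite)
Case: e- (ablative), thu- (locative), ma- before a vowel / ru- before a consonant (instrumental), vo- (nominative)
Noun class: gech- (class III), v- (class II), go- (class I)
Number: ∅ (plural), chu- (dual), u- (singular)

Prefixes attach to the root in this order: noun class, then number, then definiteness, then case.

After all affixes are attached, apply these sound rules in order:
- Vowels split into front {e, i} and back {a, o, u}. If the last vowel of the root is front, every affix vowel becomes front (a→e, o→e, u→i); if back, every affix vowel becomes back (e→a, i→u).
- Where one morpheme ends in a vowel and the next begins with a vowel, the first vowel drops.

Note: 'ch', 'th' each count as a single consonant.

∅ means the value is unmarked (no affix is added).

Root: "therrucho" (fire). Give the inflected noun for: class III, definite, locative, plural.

thasgachtherrucho

Attach noun class class III gech- → gechtherrucho.
number = plural: zero marking, form stays gechtherrucho.
Attach definiteness definite es- → esgechtherrucho.
Attach case locative thu- → thuesgechtherrucho.
Apply vowel harmony: thuesgechtherrucho → thuasgachtherrucho.
Apply vowel deletion: thuasgachtherrucho → thasgachtherrucho.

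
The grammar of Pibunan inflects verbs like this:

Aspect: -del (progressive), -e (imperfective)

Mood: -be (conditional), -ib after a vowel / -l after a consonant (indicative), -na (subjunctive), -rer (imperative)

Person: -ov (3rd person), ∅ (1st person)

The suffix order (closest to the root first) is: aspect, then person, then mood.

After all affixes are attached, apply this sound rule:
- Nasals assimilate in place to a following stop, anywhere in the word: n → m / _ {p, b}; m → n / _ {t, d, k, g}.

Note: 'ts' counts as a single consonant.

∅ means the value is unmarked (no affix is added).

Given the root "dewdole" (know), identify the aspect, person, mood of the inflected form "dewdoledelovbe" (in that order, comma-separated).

Segment: dewdole-del-ov-be.
aspect: -del → progressive.
person: -ov → 3rd person.
mood: -be → conditional.

progressive, 3rd person, conditional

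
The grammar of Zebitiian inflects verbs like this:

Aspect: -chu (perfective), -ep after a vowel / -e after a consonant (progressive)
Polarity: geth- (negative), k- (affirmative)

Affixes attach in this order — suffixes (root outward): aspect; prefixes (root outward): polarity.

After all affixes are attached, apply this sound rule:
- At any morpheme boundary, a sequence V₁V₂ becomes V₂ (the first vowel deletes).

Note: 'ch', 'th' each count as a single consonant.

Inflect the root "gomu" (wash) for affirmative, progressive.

kgomep

Attach aspect progressive -ep (after vowel 'u') → gomuep.
Attach polarity affirmative k- → kgomuep.
Apply vowel deletion: kgomuep → kgomep.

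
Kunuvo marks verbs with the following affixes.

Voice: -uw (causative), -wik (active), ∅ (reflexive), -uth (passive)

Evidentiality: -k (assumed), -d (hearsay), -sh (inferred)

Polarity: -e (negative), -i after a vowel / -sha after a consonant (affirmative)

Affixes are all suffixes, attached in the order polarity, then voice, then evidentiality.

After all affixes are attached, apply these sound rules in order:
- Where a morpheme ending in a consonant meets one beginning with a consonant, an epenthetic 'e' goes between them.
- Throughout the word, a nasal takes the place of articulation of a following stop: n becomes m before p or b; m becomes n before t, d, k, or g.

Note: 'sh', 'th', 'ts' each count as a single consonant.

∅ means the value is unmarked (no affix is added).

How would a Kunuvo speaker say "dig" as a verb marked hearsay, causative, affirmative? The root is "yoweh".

Attach polarity affirmative -sha (after consonant 'h') → yowehsha.
Attach voice causative -uw → yowehshauw.
Attach evidentiality hearsay -d → yowehshauwd.
Apply epenthesis: yowehshauwd → yoweheshauwed.
Nasal assimilation: no change.

yoweheshauwed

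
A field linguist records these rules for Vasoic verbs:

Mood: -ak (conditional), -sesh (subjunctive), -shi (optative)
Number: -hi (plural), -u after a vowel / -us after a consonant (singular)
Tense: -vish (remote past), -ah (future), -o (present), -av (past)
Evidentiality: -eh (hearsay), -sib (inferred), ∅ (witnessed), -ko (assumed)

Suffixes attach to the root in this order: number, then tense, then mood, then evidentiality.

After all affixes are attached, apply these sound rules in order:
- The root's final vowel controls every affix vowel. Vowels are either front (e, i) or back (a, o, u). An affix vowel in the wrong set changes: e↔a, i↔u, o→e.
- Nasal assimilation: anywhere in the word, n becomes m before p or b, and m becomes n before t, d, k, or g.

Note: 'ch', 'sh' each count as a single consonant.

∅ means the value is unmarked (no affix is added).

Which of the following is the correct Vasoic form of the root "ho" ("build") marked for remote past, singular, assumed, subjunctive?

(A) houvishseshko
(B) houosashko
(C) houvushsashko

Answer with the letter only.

C

Attach number singular -u (after vowel 'o') → hou.
Attach tense remote past -vish → houvish.
Attach mood subjunctive -sesh → houvishsesh.
Attach evidentiality assumed -ko → houvishseshko.
Apply vowel harmony: houvishseshko → houvushsashko.
Nasal assimilation: no change.
So the correct form is houvushsashko, option (C).
(A) houvishseshko is wrong: it fails to apply the sound rule(s).
(B) houosashko is wrong: it uses present instead of remote past for tense.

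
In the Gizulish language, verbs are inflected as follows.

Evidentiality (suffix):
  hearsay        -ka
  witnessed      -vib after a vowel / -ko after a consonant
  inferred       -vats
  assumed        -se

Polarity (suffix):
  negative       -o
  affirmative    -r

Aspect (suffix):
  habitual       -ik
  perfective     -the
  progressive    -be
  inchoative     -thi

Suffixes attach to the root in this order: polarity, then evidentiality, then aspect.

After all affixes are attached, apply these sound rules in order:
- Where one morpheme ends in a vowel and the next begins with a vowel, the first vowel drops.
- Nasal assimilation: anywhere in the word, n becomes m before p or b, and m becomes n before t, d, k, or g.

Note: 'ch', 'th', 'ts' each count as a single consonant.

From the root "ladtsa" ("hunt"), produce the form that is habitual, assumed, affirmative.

Attach polarity affirmative -r → ladtsar.
Attach evidentiality assumed -se → ladtsarse.
Attach aspect habitual -ik → ladtsarseik.
Apply vowel deletion: ladtsarseik → ladtsarsik.
Nasal assimilation: no change.

ladtsarsik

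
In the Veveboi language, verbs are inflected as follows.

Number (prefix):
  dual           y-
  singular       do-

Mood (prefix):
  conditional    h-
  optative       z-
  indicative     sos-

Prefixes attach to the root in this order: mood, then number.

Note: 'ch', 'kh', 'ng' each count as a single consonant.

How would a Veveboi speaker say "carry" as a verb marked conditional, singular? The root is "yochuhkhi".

Attach mood conditional h- → hyochuhkhi.
Attach number singular do- → dohyochuhkhi.

dohyochuhkhi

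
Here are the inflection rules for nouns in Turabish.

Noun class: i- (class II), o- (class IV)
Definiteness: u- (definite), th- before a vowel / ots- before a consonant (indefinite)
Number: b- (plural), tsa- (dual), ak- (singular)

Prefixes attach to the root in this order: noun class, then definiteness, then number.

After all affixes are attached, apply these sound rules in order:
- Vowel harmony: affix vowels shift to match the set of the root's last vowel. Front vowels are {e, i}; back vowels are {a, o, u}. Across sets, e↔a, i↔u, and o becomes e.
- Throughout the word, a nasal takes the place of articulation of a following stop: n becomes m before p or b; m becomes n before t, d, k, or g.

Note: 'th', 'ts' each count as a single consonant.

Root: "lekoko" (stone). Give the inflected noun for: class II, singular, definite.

Attach noun class class II i- → ilekoko.
Attach definiteness definite u- → uilekoko.
Attach number singular ak- → akuilekoko.
Apply vowel harmony: akuilekoko → akuulekoko.
Nasal assimilation: no change.

akuulekoko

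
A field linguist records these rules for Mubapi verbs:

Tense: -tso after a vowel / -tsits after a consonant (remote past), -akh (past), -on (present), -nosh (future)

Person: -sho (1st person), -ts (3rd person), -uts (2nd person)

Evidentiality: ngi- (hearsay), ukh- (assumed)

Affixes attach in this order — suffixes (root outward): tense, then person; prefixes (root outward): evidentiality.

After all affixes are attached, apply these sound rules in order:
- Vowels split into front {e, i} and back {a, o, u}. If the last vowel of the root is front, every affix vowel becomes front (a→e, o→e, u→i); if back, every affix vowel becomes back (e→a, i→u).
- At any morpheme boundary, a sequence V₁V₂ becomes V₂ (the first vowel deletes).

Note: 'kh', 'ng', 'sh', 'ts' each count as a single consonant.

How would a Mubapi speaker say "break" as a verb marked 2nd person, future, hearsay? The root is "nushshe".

nginushsheneshits

Attach tense future -nosh → nushshenosh.
Attach person 2nd person -uts → nushshenoshuts.
Attach evidentiality hearsay ngi- → nginushshenoshuts.
Apply vowel harmony: nginushshenoshuts → nginushsheneshits.
Vowel deletion: no change.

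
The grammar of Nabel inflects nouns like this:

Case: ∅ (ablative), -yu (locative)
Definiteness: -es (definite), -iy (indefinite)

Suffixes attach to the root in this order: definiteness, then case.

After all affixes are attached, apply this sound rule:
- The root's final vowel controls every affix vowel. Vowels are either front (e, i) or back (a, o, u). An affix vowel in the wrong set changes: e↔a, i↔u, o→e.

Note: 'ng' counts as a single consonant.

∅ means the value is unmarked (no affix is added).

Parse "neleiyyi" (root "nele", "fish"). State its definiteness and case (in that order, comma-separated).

indefinite, locative

Segment: nele-iy-yu.
definiteness: -iy → indefinite.
case: -yu → locative.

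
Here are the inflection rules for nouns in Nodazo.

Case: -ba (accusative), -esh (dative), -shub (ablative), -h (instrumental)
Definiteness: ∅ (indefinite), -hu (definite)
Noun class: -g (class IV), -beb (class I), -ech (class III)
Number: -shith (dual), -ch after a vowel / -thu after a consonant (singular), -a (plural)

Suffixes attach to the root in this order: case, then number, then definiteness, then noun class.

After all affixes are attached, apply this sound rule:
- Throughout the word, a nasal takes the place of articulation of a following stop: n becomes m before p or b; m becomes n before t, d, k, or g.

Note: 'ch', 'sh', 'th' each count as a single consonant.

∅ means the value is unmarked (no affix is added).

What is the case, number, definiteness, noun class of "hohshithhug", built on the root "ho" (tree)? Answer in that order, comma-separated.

Segment: ho-h-shith-hu-g.
case: -h → instrumental.
number: -shith → dual.
definiteness: -hu → definite.
noun class: -g → class IV.

instrumental, dual, definite, class IV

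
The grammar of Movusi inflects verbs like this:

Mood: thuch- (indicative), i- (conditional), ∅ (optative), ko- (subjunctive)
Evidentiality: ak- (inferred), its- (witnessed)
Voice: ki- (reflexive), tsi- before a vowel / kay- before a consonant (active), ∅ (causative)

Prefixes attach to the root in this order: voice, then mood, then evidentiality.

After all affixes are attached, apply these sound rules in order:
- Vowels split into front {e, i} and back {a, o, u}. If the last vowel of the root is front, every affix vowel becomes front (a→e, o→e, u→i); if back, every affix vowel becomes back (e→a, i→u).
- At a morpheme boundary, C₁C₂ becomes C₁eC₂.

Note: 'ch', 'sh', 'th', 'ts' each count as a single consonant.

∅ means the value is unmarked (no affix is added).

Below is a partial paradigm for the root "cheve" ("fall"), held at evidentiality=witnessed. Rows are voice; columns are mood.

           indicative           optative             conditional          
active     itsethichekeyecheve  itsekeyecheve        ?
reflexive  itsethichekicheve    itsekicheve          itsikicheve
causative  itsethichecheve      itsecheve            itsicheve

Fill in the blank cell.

itsikeyecheve

Attach voice active kay- (before consonant 'ch') → kaycheve.
Attach mood conditional i- → ikaycheve.
Attach evidentiality witnessed its- → itsikaycheve.
Apply vowel harmony: itsikaycheve → itsikeycheve.
Apply epenthesis: itsikeycheve → itsikeyecheve.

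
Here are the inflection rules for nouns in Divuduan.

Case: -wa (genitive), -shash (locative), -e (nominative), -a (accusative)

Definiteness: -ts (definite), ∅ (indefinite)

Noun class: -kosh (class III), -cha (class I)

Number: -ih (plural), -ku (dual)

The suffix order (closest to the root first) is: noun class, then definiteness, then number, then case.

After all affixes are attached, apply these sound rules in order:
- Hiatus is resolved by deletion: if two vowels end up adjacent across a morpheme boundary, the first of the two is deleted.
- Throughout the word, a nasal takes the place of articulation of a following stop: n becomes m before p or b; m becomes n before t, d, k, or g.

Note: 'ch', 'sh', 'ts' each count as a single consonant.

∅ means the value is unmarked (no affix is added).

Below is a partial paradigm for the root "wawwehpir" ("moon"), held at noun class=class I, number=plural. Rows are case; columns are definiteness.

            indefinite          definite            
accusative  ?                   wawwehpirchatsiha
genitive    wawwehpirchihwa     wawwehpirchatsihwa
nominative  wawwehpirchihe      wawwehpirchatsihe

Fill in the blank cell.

wawwehpirchiha

Attach noun class class I -cha → wawwehpircha.
definiteness = indefinite: zero marking, form stays wawwehpircha.
Attach number plural -ih → wawwehpirchaih.
Attach case accusative -a → wawwehpirchaiha.
Apply vowel deletion: wawwehpirchaiha → wawwehpirchiha.
Nasal assimilation: no change.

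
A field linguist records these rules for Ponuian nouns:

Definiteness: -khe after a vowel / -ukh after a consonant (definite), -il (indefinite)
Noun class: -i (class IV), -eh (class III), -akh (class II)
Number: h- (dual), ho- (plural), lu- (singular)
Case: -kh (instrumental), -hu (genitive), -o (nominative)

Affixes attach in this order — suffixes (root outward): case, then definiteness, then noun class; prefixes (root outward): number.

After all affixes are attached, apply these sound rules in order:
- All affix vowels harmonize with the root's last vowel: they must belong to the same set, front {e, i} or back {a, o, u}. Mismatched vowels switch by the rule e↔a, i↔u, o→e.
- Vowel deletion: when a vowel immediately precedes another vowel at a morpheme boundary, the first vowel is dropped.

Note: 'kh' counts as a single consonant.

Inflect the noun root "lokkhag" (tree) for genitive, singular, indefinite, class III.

Attach case genitive -hu → lokkhaghu.
Attach number singular lu- → lulokkhaghu.
Attach definiteness indefinite -il → lulokkhaghuil.
Attach noun class class III -eh → lulokkhaghuileh.
Apply vowel harmony: lulokkhaghuileh → lulokkhaghuulah.
Apply vowel deletion: lulokkhaghuulah → lulokkhaghulah.

lulokkhaghulah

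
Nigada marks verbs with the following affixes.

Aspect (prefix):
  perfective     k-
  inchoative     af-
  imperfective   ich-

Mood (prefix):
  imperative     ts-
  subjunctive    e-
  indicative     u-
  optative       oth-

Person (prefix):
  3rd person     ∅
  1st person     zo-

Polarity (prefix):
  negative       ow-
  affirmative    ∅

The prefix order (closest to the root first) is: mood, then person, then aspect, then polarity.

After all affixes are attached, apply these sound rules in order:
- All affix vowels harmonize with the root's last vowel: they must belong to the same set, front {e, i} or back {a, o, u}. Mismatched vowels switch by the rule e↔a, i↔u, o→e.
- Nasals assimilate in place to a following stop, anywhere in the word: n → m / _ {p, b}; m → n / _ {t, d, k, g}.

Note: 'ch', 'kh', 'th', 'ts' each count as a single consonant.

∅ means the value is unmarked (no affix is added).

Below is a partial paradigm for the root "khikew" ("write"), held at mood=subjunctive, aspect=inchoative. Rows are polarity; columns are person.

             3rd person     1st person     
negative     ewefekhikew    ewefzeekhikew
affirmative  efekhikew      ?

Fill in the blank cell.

efzeekhikew

Attach mood subjunctive e- → ekhikew.
Attach person 1st person zo- → zoekhikew.
Attach aspect inchoative af- → afzoekhikew.
polarity = affirmative: zero marking, form stays afzoekhikew.
Apply vowel harmony: afzoekhikew → efzeekhikew.
Nasal assimilation: no change.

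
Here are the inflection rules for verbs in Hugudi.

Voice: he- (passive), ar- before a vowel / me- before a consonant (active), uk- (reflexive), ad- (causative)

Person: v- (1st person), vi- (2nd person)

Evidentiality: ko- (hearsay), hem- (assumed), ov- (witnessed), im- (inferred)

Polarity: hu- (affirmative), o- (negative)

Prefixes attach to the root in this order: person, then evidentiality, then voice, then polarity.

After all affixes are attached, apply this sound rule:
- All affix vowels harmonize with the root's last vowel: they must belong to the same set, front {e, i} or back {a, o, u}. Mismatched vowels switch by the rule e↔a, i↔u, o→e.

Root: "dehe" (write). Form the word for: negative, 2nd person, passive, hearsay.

Attach person 2nd person vi- → videhe.
Attach evidentiality hearsay ko- → kovidehe.
Attach voice passive he- → hekovidehe.
Attach polarity negative o- → ohekovidehe.
Apply vowel harmony: ohekovidehe → ehekevidehe.

ehekevidehe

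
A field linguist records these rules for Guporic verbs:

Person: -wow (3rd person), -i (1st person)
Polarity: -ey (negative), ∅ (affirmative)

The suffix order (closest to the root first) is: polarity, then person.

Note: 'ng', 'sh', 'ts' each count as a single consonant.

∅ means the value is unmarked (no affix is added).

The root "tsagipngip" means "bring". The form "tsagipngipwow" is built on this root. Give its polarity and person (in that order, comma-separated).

Segment: tsagipngip-wow.
polarity: ∅ → affirmative.
person: -wow → 3rd person.

affirmative, 3rd person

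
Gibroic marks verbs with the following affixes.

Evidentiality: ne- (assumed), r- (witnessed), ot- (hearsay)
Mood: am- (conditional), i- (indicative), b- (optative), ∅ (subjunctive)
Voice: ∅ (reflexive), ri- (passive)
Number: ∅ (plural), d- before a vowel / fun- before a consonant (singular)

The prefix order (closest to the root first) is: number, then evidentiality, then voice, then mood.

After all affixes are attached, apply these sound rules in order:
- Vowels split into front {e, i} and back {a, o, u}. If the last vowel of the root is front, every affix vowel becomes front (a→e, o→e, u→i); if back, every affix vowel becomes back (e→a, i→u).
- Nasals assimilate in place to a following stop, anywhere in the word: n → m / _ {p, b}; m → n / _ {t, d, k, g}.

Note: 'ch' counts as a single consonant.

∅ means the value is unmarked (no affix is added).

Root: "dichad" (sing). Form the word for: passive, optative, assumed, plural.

brunadichad

number = plural: zero marking, form stays dichad.
Attach evidentiality assumed ne- → nedichad.
Attach voice passive ri- → rinedichad.
Attach mood optative b- → brinedichad.
Apply vowel harmony: brinedichad → brunadichad.
Nasal assimilation: no change.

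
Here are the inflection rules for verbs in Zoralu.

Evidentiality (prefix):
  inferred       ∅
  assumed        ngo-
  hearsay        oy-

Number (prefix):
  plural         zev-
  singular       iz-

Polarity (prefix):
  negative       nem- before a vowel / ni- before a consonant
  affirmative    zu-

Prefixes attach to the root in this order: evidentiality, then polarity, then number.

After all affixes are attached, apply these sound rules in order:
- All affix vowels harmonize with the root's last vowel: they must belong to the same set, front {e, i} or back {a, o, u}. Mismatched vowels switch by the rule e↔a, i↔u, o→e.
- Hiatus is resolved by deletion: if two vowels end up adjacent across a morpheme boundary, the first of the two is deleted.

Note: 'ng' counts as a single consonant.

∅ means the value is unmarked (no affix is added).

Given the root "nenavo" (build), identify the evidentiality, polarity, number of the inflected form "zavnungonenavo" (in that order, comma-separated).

Segment: zev-ni-ngo-nenavo.
evidentiality: ngo- → assumed.
polarity: nem/ni- → negative.
number: zev- → plural.

assumed, negative, plural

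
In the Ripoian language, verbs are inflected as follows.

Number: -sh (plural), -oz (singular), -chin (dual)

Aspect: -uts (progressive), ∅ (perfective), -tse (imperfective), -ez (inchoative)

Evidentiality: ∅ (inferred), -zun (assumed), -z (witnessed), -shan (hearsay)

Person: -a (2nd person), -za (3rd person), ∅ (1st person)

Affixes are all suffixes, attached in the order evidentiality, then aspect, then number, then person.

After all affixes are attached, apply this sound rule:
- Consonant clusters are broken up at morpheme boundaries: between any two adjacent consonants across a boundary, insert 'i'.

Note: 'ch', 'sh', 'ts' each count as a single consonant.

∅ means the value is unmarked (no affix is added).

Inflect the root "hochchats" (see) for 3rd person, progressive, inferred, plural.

evidentiality = inferred: zero marking, form stays hochchats.
Attach aspect progressive -uts → hochchatsuts.
Attach number plural -sh → hochchatsutssh.
Attach person 3rd person -za → hochchatsutsshza.
Apply epenthesis: hochchatsutsshza → hochchatsutsishiza.

hochchatsutsishiza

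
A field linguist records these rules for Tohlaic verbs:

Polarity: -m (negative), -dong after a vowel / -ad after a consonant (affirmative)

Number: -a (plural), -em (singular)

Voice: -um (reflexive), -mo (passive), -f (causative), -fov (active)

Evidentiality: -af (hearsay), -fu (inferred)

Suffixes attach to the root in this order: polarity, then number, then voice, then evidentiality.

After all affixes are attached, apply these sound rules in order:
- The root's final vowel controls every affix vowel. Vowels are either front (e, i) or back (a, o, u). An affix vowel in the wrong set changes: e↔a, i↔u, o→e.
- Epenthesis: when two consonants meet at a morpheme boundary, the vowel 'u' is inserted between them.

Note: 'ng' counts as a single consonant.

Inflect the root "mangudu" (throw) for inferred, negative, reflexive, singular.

Attach polarity negative -m → mangudum.
Attach number singular -em → mangudumem.
Attach voice reflexive -um → mangudumemum.
Attach evidentiality inferred -fu → mangudumemumfu.
Apply vowel harmony: mangudumemumfu → mangudumamumfu.
Apply epenthesis: mangudumamumfu → mangudumamumufu.

mangudumamumufu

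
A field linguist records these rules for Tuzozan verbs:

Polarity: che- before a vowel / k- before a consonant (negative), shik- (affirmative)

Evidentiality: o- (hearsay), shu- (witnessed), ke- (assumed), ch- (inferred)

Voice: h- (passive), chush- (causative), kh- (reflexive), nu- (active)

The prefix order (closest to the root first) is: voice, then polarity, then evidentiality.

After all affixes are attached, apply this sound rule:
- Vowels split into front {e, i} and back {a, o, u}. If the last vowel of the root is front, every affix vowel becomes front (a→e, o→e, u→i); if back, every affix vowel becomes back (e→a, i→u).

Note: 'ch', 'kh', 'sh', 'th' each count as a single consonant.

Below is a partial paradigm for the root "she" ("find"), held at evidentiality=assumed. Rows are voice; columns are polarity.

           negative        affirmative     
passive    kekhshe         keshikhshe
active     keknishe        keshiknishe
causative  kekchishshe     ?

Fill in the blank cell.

Attach voice causative chush- → chushshe.
Attach polarity affirmative shik- → shikchushshe.
Attach evidentiality assumed ke- → keshikchushshe.
Apply vowel harmony: keshikchushshe → keshikchishshe.

keshikchishshe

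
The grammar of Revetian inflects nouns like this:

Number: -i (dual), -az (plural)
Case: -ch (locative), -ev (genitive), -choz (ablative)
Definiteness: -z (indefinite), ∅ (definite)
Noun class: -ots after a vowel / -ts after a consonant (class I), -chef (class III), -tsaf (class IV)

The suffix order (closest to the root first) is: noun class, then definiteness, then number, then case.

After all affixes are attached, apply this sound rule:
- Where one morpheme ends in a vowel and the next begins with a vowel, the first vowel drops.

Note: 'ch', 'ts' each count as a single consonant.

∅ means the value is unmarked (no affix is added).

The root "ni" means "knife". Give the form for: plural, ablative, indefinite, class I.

notszazchoz

Attach noun class class I -ots (after vowel 'i') → niots.
Attach definiteness indefinite -z → niotsz.
Attach number plural -az → niotszaz.
Attach case ablative -choz → niotszazchoz.
Apply vowel deletion: niotszazchoz → notszazchoz.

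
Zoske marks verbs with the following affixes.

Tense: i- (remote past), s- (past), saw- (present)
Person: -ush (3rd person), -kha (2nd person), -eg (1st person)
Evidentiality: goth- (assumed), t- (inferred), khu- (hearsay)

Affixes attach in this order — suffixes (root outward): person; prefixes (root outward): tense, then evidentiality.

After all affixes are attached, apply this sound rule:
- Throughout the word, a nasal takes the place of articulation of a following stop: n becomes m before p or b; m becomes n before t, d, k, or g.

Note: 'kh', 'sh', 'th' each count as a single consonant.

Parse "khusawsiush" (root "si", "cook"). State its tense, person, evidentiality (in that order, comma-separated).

Segment: khu-saw-si-ush.
tense: saw- → present.
person: -ush → 3rd person.
evidentiality: khu- → hearsay.

present, 3rd person, hearsay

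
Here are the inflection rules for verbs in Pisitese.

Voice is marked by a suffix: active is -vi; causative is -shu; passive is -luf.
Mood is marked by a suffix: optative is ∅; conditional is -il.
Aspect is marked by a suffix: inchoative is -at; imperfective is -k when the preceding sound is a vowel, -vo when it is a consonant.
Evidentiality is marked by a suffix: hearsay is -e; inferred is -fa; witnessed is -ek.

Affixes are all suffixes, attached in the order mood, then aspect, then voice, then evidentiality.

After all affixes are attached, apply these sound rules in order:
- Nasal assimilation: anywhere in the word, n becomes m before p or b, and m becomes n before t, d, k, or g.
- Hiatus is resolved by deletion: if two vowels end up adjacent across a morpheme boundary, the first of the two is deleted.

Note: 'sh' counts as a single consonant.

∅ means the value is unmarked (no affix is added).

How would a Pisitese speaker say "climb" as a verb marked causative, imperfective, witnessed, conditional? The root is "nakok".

nakokilvoshek

Attach mood conditional -il → nakokil.
Attach aspect imperfective -vo (after consonant 'l') → nakokilvo.
Attach voice causative -shu → nakokilvoshu.
Attach evidentiality witnessed -ek → nakokilvoshuek.
Nasal assimilation: no change.
Apply vowel deletion: nakokilvoshuek → nakokilvoshek.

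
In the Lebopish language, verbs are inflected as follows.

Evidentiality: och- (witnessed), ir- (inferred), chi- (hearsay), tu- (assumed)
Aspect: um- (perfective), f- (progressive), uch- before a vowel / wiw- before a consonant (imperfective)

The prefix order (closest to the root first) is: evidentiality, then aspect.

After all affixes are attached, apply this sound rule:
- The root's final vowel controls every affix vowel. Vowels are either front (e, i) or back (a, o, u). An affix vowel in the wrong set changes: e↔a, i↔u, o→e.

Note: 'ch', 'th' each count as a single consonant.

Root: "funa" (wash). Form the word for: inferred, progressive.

furfuna

Attach evidentiality inferred ir- → irfuna.
Attach aspect progressive f- → firfuna.
Apply vowel harmony: firfuna → furfuna.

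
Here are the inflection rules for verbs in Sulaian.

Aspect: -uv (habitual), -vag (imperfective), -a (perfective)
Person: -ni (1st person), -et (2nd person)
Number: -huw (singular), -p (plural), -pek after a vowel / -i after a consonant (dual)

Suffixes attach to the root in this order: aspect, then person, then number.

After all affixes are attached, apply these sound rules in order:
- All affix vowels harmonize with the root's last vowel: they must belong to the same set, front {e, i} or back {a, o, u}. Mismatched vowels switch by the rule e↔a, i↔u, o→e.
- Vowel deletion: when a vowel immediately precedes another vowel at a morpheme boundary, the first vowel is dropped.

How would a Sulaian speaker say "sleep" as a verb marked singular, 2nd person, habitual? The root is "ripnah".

ripnahuvathuw

Attach aspect habitual -uv → ripnahuv.
Attach person 2nd person -et → ripnahuvet.
Attach number singular -huw → ripnahuvethuw.
Apply vowel harmony: ripnahuvethuw → ripnahuvathuw.
Vowel deletion: no change.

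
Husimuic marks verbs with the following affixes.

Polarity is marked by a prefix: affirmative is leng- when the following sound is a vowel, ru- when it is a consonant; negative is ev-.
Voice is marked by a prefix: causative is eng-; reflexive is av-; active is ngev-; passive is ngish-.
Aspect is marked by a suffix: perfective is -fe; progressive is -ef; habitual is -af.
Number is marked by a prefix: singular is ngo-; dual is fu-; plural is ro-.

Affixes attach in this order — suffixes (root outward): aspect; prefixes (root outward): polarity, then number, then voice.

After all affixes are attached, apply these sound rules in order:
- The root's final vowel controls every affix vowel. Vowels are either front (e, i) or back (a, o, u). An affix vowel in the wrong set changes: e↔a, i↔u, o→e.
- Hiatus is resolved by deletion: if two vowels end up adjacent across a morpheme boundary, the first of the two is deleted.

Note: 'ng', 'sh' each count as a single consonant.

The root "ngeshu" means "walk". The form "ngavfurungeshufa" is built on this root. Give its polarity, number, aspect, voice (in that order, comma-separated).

affirmative, dual, perfective, active

Segment: ngev-fu-ru-ngeshu-fe.
polarity: leng/ru- → affirmative.
number: fu- → dual.
aspect: -fe → perfective.
voice: ngev- → active.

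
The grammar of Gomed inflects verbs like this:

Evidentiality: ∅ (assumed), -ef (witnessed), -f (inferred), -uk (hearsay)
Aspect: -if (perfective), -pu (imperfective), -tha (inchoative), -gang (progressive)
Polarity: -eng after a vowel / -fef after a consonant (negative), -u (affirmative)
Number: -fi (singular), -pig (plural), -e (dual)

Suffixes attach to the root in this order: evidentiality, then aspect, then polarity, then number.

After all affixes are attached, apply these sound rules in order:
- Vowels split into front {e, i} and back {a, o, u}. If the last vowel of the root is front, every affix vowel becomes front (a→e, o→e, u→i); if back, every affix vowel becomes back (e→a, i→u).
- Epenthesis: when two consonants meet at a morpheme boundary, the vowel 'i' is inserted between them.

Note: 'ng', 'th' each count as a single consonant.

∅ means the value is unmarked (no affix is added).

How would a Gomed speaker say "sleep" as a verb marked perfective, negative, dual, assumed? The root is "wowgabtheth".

wowgabthethififefe

evidentiality = assumed: zero marking, form stays wowgabtheth.
Attach aspect perfective -if → wowgabthethif.
Attach polarity negative -fef (after consonant 'f') → wowgabthethiffef.
Attach number dual -e → wowgabthethiffefe.
Vowel harmony: no change.
Apply epenthesis: wowgabthethiffefe → wowgabthethififefe.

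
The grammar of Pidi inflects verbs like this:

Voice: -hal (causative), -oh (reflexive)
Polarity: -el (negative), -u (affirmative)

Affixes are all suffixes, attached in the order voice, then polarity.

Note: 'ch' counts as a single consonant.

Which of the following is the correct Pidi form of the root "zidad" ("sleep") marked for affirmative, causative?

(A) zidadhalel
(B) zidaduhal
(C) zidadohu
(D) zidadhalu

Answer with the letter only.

D

Attach voice causative -hal → zidadhal.
Attach polarity affirmative -u → zidadhalu.
So the correct form is zidadhalu, option (D).
(C) zidadohu is wrong: it uses reflexive instead of causative for voice.
(A) zidadhalel is wrong: it uses negative instead of affirmative for polarity.
(B) zidaduhal is wrong: it has the affixes in the wrong order.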